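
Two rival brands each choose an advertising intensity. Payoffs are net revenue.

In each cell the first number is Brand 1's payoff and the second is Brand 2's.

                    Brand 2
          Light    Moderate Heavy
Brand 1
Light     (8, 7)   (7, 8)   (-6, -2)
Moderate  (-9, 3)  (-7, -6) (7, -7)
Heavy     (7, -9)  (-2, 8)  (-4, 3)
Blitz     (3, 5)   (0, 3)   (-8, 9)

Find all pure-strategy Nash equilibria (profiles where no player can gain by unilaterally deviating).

Pure NE: (Light, Moderate)

(Light, Light): Brand 2 can switch to Moderate (7 → 8). Not NE.
(Light, Moderate): Brand 1 gets 7, best alternative 0; Brand 2 gets 8, best alternative 7. No profitable deviation — NE.
(Light, Heavy): Brand 1 can switch to Moderate (-6 → 7). Not NE.
(Moderate, Light): Brand 1 can switch to Light (-9 → 8). Not NE.
(Moderate, Moderate): Brand 1 can switch to Light (-7 → 7). Not NE.
(Moderate, Heavy): Brand 2 can switch to Light (-7 → 3). Not NE.
(Heavy, Light): Brand 1 can switch to Light (7 → 8). Not NE.
(The remaining 5 profiles each have a profitable deviation by the same check.)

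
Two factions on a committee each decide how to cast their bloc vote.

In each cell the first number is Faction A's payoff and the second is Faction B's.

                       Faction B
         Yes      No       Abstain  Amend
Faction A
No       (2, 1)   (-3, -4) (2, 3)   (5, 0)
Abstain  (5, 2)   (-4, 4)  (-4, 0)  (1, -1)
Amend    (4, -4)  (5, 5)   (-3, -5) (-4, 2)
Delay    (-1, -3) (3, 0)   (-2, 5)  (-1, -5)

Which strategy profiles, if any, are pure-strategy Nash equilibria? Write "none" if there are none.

The pure Nash equilibria are (No, Abstain), (Amend, No).

(No, Yes): Faction A can switch to Abstain (2 → 5). Not NE.
(No, No): Faction A can switch to Amend (-3 → 5). Not NE.
(No, Abstain): Faction A gets 2, best alternative -2; Faction B gets 3, best alternative 1. No profitable deviation — NE.
(No, Amend): Faction B can switch to Yes (0 → 1). Not NE.
(Abstain, Yes): Faction B can switch to No (2 → 4). Not NE.
(Abstain, No): Faction A can switch to No (-4 → -3). Not NE.
(Abstain, Abstain): Faction A can switch to No (-4 → 2). Not NE.
(Abstain, Amend): Faction A can switch to No (1 → 5). Not NE.
(Amend, Yes): Faction A can switch to Abstain (4 → 5). Not NE.
(Amend, No): Faction A gets 5, best alternative 3; Faction B gets 5, best alternative 2. No profitable deviation — NE.
(Amend, Abstain): Faction A can switch to No (-3 → 2). Not NE.
(Amend, Amend): Faction A can switch to No (-4 → 5). Not NE.
(The remaining 4 profiles each have a profitable deviation by the same check.)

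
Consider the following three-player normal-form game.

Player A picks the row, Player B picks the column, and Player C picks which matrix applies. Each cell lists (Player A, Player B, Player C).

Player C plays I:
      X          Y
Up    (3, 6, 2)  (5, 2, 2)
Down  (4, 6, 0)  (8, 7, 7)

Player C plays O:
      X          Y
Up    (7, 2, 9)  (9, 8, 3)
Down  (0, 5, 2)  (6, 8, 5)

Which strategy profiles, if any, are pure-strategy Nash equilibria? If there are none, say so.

(Up, X, I): Player A can switch to Down (3 → 4). Not NE.
(Up, X, O): Player B can switch to Y (2 → 8). Not NE.
(Up, Y, I): Player A can switch to Down (5 → 8). Not NE.
(Up, Y, O): Player A gets 9, best alternative 6; Player B gets 8, best alternative 2; Player C gets 3, best alternative 2. No profitable deviation — NE.
(Down, X, I): Player B can switch to Y (6 → 7). Not NE.
(Down, X, O): Player A can switch to Up (0 → 7). Not NE.
(Down, Y, I): Player A gets 8, best alternative 5; Player B gets 7, best alternative 6; Player C gets 7, best alternative 5. No profitable deviation — NE.
(Down, Y, O): Player A can switch to Up (6 → 9). Not NE.

(Up, Y, O), (Down, Y, I)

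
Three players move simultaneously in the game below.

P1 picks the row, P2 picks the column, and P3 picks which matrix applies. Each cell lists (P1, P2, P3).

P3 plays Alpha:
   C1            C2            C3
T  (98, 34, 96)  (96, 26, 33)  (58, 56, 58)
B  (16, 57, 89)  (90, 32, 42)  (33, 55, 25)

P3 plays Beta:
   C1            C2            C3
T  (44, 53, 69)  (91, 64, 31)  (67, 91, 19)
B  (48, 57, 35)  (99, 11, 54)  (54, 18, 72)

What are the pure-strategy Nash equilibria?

Pure NE: (T, C3, Alpha)

P1 against (C1, Alpha): payoffs 98, 16 → best response T.
P1 against (C1, Beta): payoffs 44, 48 → best response B.
P1 against (C2, Alpha): payoffs 96, 90 → best response T.
P1 against (C2, Beta): payoffs 91, 99 → best response B.
P1 against (C3, Alpha): payoffs 58, 33 → best response T.
P1 against (C3, Beta): payoffs 67, 54 → best response T.
P2 against (T, Alpha): payoffs 34, 26, 56 → best response C3.
P2 against (T, Beta): payoffs 53, 64, 91 → best response C3.
P2 against (B, Alpha): payoffs 57, 32, 55 → best response C1.
P2 against (B, Beta): payoffs 57, 11, 18 → best response C1.
P3 against (T, C1): payoffs 96, 69 → best response Alpha.
P3 against (T, C2): payoffs 33, 31 → best response Alpha.
P3 against (T, C3): payoffs 58, 19 → best response Alpha.
P3 against (B, C1): payoffs 89, 35 → best response Alpha.
P3 against (B, C2): payoffs 42, 54 → best response Beta.
P3 against (B, C3): payoffs 25, 72 → best response Beta.
Mutual best responses: (T, C3, Alpha).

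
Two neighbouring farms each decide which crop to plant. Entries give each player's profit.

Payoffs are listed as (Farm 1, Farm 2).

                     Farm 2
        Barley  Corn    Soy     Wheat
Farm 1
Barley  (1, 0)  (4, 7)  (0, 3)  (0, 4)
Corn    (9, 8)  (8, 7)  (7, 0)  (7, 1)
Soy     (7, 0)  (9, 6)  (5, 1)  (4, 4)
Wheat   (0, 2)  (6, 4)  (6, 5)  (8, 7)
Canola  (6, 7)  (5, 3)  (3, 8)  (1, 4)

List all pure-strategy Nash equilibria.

The pure Nash equilibria are (Corn, Barley), (Soy, Corn), (Wheat, Wheat).

For each strategy profile, look for a profitable unilateral deviation.
(Barley, Barley): Farm 1 can switch to Corn (1 → 9). Not NE.
(Barley, Corn): Farm 1 can switch to Corn (4 → 8). Not NE.
(Barley, Soy): Farm 1 can switch to Corn (0 → 7). Not NE.
(Barley, Wheat): Farm 1 can switch to Corn (0 → 7). Not NE.
(Corn, Barley): Farm 1 gets 9, best alternative 7; Farm 2 gets 8, best alternative 7. No profitable deviation — NE.
(Corn, Corn): Farm 1 can switch to Soy (8 → 9). Not NE.
(Corn, Soy): Farm 2 can switch to Barley (0 → 8). Not NE.
(Corn, Wheat): Farm 1 can switch to Wheat (7 → 8). Not NE.
(Soy, Barley): Farm 1 can switch to Corn (7 → 9). Not NE.
(Soy, Corn): Farm 1 gets 9, best alternative 8; Farm 2 gets 6, best alternative 4. No profitable deviation — NE.
(Soy, Soy): Farm 1 can switch to Corn (5 → 7). Not NE.
(Soy, Wheat): Farm 1 can switch to Corn (4 → 7). Not NE.
(Wheat, Barley): Farm 1 can switch to Barley (0 → 1). Not NE.
(Wheat, Corn): Farm 1 can switch to Corn (6 → 8). Not NE.
(Wheat, Wheat): Farm 1 gets 8, best alternative 7; Farm 2 gets 7, best alternative 5. No profitable deviation — NE.
(The remaining 5 profiles each have a profitable deviation by the same check.)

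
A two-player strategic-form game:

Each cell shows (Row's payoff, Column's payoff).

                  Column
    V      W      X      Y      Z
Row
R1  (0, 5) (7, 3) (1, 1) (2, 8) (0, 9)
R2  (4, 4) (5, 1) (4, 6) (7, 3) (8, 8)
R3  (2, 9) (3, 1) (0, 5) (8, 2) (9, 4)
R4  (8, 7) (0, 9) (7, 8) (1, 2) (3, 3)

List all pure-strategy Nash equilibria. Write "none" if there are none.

There is no pure-strategy Nash equilibrium.

Check each profile: it is a Nash equilibrium iff no player can strictly gain by switching unilaterally.
(R1, V): Row can switch to R2 (0 → 4). Not NE.
(R1, W): Column can switch to V (3 → 5). Not NE.
(R1, X): Row can switch to R2 (1 → 4). Not NE.
(R1, Y): Row can switch to R2 (2 → 7). Not NE.
(R1, Z): Row can switch to R2 (0 → 8). Not NE.
(R2, V): Row can switch to R4 (4 → 8). Not NE.
(The remaining 14 profiles each have a profitable deviation by the same check.)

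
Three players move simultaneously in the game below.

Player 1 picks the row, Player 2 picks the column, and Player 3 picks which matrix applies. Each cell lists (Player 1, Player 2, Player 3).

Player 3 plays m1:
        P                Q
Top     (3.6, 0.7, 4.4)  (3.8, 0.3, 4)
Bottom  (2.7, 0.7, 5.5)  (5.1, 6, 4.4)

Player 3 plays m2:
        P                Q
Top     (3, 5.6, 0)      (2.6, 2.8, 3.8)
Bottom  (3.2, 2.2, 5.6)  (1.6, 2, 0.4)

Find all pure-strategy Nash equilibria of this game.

Player 1 against (P, m1): payoffs 3.6, 2.7 → best response Top.
Player 1 against (P, m2): payoffs 3, 3.2 → best response Bottom.
Player 1 against (Q, m1): payoffs 3.8, 5.1 → best response Bottom.
Player 1 against (Q, m2): payoffs 2.6, 1.6 → best response Top.
Player 2 against (Top, m1): payoffs 0.7, 0.3 → best response P.
Player 2 against (Top, m2): payoffs 5.6, 2.8 → best response P.
Player 2 against (Bottom, m1): payoffs 0.7, 6 → best response Q.
Player 2 against (Bottom, m2): payoffs 2.2, 2 → best response P.
Player 3 against (Top, P): payoffs 4.4, 0 → best response m1.
Player 3 against (Top, Q): payoffs 4, 3.8 → best response m1.
Player 3 against (Bottom, P): payoffs 5.5, 5.6 → best response m2.
Player 3 against (Bottom, Q): payoffs 4.4, 0.4 → best response m1.
Mutual best responses: (Top, P, m1); (Bottom, P, m2); (Bottom, Q, m1).

(Top, P, m1), (Bottom, P, m2), (Bottom, Q, m1)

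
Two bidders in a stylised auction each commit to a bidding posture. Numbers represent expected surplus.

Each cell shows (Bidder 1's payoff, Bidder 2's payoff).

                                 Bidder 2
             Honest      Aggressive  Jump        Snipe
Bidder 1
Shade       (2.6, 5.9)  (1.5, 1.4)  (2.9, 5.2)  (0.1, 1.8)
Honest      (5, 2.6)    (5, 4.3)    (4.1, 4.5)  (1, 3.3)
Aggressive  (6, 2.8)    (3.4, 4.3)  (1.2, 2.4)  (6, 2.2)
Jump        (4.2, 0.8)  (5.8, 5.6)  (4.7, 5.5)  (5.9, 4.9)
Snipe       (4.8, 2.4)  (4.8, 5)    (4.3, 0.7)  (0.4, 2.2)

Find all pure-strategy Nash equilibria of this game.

For each player, find the best response to each opponent profile; mutual best responses are the pure NE.
Bidder 1 against Honest: payoffs 2.6, 5, 6, 4.2, 4.8 → best response Aggressive.
Bidder 1 against Aggressive: payoffs 1.5, 5, 3.4, 5.8, 4.8 → best response Jump.
Bidder 1 against Jump: payoffs 2.9, 4.1, 1.2, 4.7, 4.3 → best response Jump.
Bidder 1 against Snipe: payoffs 0.1, 1, 6, 5.9, 0.4 → best response Aggressive.
Bidder 2 against Shade: payoffs 5.9, 1.4, 5.2, 1.8 → best response Honest.
Bidder 2 against Honest: payoffs 2.6, 4.3, 4.5, 3.3 → best response Jump.
Bidder 2 against Aggressive: payoffs 2.8, 4.3, 2.4, 2.2 → best response Aggressive.
Bidder 2 against Jump: payoffs 0.8, 5.6, 5.5, 4.9 → best response Aggressive.
Bidder 2 against Snipe: payoffs 2.4, 5, 0.7, 2.2 → best response Aggressive.
Mutual best responses: (Jump, Aggressive).

(Jump, Aggressive)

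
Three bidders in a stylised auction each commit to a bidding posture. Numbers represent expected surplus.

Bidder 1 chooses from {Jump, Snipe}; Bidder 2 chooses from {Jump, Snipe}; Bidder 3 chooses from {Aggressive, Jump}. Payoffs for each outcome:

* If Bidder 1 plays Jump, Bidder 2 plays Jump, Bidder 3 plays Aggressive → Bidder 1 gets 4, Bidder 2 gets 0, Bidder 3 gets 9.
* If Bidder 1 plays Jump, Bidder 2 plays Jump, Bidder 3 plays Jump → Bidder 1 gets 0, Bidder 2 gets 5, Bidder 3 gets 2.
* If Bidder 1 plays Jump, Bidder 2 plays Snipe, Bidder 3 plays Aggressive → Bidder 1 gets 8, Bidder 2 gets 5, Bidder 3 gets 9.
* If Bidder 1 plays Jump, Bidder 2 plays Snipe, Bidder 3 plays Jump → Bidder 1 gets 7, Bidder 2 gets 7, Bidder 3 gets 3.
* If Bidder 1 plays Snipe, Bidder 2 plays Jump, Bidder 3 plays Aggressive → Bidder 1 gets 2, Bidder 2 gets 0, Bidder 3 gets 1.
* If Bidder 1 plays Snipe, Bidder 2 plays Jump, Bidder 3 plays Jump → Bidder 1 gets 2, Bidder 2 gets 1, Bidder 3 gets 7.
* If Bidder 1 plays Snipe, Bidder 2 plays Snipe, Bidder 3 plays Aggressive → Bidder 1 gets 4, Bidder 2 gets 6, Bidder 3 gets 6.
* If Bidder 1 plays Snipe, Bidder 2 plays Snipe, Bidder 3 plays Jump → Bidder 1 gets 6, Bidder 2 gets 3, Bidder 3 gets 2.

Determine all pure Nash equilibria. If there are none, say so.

(Jump, Snipe, Aggressive)

Bidder 1 against (Jump, Aggressive): payoffs 4, 2 → best response Jump.
Bidder 1 against (Jump, Jump): payoffs 0, 2 → best response Snipe.
Bidder 1 against (Snipe, Aggressive): payoffs 8, 4 → best response Jump.
Bidder 1 against (Snipe, Jump): payoffs 7, 6 → best response Jump.
Bidder 2 against (Jump, Aggressive): payoffs 0, 5 → best response Snipe.
Bidder 2 against (Jump, Jump): payoffs 5, 7 → best response Snipe.
Bidder 2 against (Snipe, Aggressive): payoffs 0, 6 → best response Snipe.
Bidder 2 against (Snipe, Jump): payoffs 1, 3 → best response Snipe.
Bidder 3 against (Jump, Jump): payoffs 9, 2 → best response Aggressive.
Bidder 3 against (Jump, Snipe): payoffs 9, 3 → best response Aggressive.
Bidder 3 against (Snipe, Jump): payoffs 1, 7 → best response Jump.
Bidder 3 against (Snipe, Snipe): payoffs 6, 2 → best response Aggressive.
Mutual best responses: (Jump, Snipe, Aggressive).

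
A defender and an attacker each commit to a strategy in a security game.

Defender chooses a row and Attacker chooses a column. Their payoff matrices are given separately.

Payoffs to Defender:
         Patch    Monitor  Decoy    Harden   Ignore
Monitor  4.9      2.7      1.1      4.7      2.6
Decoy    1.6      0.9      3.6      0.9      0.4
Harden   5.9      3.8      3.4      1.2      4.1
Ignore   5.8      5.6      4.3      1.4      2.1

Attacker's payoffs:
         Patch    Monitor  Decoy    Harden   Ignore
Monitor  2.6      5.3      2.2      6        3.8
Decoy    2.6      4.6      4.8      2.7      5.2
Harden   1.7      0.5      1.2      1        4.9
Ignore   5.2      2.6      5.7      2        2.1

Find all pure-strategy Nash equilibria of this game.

Pure-strategy Nash equilibria: (Monitor, Harden); (Harden, Ignore); (Ignore, Decoy)

Check each profile: it is a Nash equilibrium iff no player can strictly gain by switching unilaterally.
(Monitor, Patch): Defender can switch to Harden (4.9 → 5.9). Not NE.
(Monitor, Monitor): Defender can switch to Harden (2.7 → 3.8). Not NE.
(Monitor, Decoy): Defender can switch to Decoy (1.1 → 3.6). Not NE.
(Monitor, Harden): Defender gets 4.7, best alternative 1.4; Attacker gets 6, best alternative 5.3. No profitable deviation — NE.
(Monitor, Ignore): Defender can switch to Harden (2.6 → 4.1). Not NE.
(Decoy, Patch): Defender can switch to Monitor (1.6 → 4.9). Not NE.
(Decoy, Monitor): Defender can switch to Monitor (0.9 → 2.7). Not NE.
(Decoy, Decoy): Defender can switch to Ignore (3.6 → 4.3). Not NE.
(Decoy, Harden): Defender can switch to Monitor (0.9 → 4.7). Not NE.
(Decoy, Ignore): Defender can switch to Monitor (0.4 → 2.6). Not NE.
(Harden, Patch): Attacker can switch to Ignore (1.7 → 4.9). Not NE.
(Harden, Ignore): Defender gets 4.1, best alternative 2.6; Attacker gets 4.9, best alternative 1.7. No profitable deviation — NE.
(Ignore, Decoy): Defender gets 4.3, best alternative 3.6; Attacker gets 5.7, best alternative 5.2. No profitable deviation — NE.
(The remaining 7 profiles each have a profitable deviation by the same check.)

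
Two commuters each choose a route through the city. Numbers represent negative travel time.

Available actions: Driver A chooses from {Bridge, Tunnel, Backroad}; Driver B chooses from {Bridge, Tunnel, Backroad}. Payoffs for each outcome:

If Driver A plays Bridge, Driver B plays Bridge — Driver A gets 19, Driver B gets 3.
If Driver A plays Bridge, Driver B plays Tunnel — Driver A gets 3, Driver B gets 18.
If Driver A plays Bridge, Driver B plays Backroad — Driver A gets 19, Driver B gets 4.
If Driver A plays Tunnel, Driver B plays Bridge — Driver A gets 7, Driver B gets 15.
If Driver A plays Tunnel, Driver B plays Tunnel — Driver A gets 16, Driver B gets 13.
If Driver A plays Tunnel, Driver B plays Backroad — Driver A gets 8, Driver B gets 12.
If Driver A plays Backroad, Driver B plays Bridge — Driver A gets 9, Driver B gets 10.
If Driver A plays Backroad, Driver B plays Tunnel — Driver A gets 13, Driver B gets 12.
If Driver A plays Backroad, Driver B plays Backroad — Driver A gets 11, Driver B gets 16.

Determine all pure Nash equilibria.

There is no pure-strategy Nash equilibrium.

Mark each player's best response to every combination of opponents' strategies; a profile where every player is best-responding is a pure Nash equilibrium.
Driver A against Bridge: payoffs 19, 7, 9 → best response Bridge.
Driver A against Tunnel: payoffs 3, 16, 13 → best response Tunnel.
Driver A against Backroad: payoffs 19, 8, 11 → best response Bridge.
Driver B against Bridge: payoffs 3, 18, 4 → best response Tunnel.
Driver B against Tunnel: payoffs 15, 13, 12 → best response Bridge.
Driver B against Backroad: payoffs 10, 12, 16 → best response Backroad.
No profile is a mutual best response for all players.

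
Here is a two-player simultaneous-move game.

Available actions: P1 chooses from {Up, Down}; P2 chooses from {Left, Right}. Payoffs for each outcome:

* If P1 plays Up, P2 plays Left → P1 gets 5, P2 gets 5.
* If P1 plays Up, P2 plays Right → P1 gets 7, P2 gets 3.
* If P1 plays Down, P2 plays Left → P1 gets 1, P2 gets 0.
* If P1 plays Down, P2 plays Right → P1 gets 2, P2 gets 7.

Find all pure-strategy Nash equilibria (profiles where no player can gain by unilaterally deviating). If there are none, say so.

The unique pure-strategy Nash equilibrium is (Up, Left).

(Up, Left): P1 gets 5, best alternative 1; P2 gets 5, best alternative 3. No profitable deviation — NE.
(Up, Right): P2 can switch to Left (3 → 5). Not NE.
(Down, Left): P1 can switch to Up (1 → 5). Not NE.
(Down, Right): P1 can switch to Up (2 → 7). Not NE.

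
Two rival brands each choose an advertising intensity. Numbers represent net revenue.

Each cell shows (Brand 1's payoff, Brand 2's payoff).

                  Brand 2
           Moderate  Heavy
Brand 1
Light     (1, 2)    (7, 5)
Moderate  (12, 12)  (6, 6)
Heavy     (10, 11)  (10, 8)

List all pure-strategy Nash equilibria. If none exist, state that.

Mark each player's best response to every combination of opponents' strategies; a profile where every player is best-responding is a pure Nash equilibrium.
Brand 1 against Moderate: payoffs 1, 12, 10 → best response Moderate.
Brand 1 against Heavy: payoffs 7, 6, 10 → best response Heavy.
Brand 2 against Light: payoffs 2, 5 → best response Heavy.
Brand 2 against Moderate: payoffs 12, 6 → best response Moderate.
Brand 2 against Heavy: payoffs 11, 8 → best response Moderate.
Mutual best responses: (Moderate, Moderate).

The unique pure-strategy Nash equilibrium is (Moderate, Moderate).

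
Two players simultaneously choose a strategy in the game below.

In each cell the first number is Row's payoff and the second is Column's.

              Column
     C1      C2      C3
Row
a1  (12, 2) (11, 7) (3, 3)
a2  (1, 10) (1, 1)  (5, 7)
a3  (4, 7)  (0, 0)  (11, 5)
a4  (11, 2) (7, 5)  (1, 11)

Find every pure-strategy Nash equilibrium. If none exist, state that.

(a1, C2)

Check each profile: it is a Nash equilibrium iff no player can strictly gain by switching unilaterally.
(a1, C1): Column can switch to C2 (2 → 7). Not NE.
(a1, C2): Row gets 11, best alternative 7; Column gets 7, best alternative 3. No profitable deviation — NE.
(a1, C3): Row can switch to a2 (3 → 5). Not NE.
(a2, C1): Row can switch to a1 (1 → 12). Not NE.
(a2, C2): Row can switch to a1 (1 → 11). Not NE.
(a2, C3): Row can switch to a3 (5 → 11). Not NE.
(a3, C1): Row can switch to a1 (4 → 12). Not NE.
(The remaining 5 profiles each have a profitable deviation by the same check.)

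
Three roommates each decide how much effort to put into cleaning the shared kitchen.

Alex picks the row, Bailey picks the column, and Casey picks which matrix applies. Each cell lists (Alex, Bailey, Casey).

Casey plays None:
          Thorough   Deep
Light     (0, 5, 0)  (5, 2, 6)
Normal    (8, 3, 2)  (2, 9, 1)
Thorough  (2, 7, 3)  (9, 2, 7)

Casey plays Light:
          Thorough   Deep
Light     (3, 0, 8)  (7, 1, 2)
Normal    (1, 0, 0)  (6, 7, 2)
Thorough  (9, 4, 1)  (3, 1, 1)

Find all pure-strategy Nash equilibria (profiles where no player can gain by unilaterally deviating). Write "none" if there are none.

No pure-strategy Nash equilibrium.

For each strategy profile, look for a profitable unilateral deviation.
(Light, Thorough, None): Alex can switch to Normal (0 → 8). Not NE.
(Light, Thorough, Light): Alex can switch to Thorough (3 → 9). Not NE.
(Light, Deep, None): Alex can switch to Thorough (5 → 9). Not NE.
(Light, Deep, Light): Casey can switch to None (2 → 6). Not NE.
(Normal, Thorough, None): Bailey can switch to Deep (3 → 9). Not NE.
(Normal, Thorough, Light): Alex can switch to Light (1 → 3). Not NE.
(The remaining 6 profiles each have a profitable deviation by the same check.)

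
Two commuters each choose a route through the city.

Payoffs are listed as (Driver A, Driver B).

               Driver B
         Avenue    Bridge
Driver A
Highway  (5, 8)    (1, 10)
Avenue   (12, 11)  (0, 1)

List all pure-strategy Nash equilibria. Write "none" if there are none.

Mark each player's best response to every combination of opponents' strategies; a profile where every player is best-responding is a pure Nash equilibrium.
Driver A against Avenue: payoffs 5, 12 → best response Avenue.
Driver A against Bridge: payoffs 1, 0 → best response Highway.
Driver B against Highway: payoffs 8, 10 → best response Bridge.
Driver B against Avenue: payoffs 11, 1 → best response Avenue.
Mutual best responses: (Highway, Bridge); (Avenue, Avenue).

The pure Nash equilibria are (Highway, Bridge), (Avenue, Avenue).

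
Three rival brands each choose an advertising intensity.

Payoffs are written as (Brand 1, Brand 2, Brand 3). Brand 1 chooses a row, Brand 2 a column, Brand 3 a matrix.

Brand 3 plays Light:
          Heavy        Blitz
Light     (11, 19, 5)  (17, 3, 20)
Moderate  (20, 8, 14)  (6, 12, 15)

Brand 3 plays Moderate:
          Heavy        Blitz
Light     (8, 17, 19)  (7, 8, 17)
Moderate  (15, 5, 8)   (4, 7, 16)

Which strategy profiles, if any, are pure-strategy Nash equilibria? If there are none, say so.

Brand 1 against (Heavy, Light): payoffs 11, 20 → best response Moderate.
Brand 1 against (Heavy, Moderate): payoffs 8, 15 → best response Moderate.
Brand 1 against (Blitz, Light): payoffs 17, 6 → best response Light.
Brand 1 against (Blitz, Moderate): payoffs 7, 4 → best response Light.
Brand 2 against (Light, Light): payoffs 19, 3 → best response Heavy.
Brand 2 against (Light, Moderate): payoffs 17, 8 → best response Heavy.
Brand 2 against (Moderate, Light): payoffs 8, 12 → best response Blitz.
Brand 2 against (Moderate, Moderate): payoffs 5, 7 → best response Blitz.
Brand 3 against (Light, Heavy): payoffs 5, 19 → best response Moderate.
Brand 3 against (Light, Blitz): payoffs 20, 17 → best response Light.
Brand 3 against (Moderate, Heavy): payoffs 14, 8 → best response Light.
Brand 3 against (Moderate, Blitz): payoffs 15, 16 → best response Moderate.
No profile is a mutual best response for all players.

This game has no pure Nash equilibrium.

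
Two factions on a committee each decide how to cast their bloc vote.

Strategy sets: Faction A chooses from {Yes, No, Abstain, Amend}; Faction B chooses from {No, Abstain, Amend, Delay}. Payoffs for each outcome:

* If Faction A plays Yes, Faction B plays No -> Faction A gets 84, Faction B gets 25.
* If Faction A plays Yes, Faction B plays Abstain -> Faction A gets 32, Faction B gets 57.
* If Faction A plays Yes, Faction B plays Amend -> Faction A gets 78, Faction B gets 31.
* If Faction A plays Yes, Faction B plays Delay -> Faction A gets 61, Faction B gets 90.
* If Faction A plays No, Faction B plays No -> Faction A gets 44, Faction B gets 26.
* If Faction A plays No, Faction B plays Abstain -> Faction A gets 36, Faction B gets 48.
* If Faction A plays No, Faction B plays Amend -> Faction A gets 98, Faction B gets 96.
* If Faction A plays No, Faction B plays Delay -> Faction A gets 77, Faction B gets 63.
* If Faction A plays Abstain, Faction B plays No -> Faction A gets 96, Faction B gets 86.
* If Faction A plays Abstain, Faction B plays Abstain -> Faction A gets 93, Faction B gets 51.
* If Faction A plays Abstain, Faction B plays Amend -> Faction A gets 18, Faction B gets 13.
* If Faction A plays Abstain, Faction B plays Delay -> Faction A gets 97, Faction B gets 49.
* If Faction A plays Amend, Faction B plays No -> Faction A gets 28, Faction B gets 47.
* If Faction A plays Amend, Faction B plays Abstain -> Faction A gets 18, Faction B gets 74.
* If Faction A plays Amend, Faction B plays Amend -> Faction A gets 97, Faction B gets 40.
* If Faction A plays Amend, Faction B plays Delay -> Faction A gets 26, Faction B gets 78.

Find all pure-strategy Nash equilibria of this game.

Pure-strategy Nash equilibria: (No, Amend); (Abstain, No)

For each player, find the best response to each opponent profile; mutual best responses are the pure NE.
Faction A against No: payoffs 84, 44, 96, 28 → best response Abstain.
Faction A against Abstain: payoffs 32, 36, 93, 18 → best response Abstain.
Faction A against Amend: payoffs 78, 98, 18, 97 → best response No.
Faction A against Delay: payoffs 61, 77, 97, 26 → best response Abstain.
Faction B against Yes: payoffs 25, 57, 31, 90 → best response Delay.
Faction B against No: payoffs 26, 48, 96, 63 → best response Amend.
Faction B against Abstain: payoffs 86, 51, 13, 49 → best response No.
Faction B against Amend: payoffs 47, 74, 40, 78 → best response Delay.
Mutual best responses: (No, Amend); (Abstain, No).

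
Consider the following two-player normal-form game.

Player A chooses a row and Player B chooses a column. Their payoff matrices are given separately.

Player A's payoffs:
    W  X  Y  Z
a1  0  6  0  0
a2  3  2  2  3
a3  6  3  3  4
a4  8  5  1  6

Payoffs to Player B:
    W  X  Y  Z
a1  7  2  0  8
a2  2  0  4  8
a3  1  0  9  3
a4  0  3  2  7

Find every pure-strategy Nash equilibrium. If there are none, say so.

Player A against W: payoffs 0, 3, 6, 8 → best response a4.
Player A against X: payoffs 6, 2, 3, 5 → best response a1.
Player A against Y: payoffs 0, 2, 3, 1 → best response a3.
Player A against Z: payoffs 0, 3, 4, 6 → best response a4.
Player B against a1: payoffs 7, 2, 0, 8 → best response Z.
Player B against a2: payoffs 2, 0, 4, 8 → best response Z.
Player B against a3: payoffs 1, 0, 9, 3 → best response Y.
Player B against a4: payoffs 0, 3, 2, 7 → best response Z.
Mutual best responses: (a3, Y); (a4, Z).

The pure Nash equilibria are (a3, Y); (a4, Z).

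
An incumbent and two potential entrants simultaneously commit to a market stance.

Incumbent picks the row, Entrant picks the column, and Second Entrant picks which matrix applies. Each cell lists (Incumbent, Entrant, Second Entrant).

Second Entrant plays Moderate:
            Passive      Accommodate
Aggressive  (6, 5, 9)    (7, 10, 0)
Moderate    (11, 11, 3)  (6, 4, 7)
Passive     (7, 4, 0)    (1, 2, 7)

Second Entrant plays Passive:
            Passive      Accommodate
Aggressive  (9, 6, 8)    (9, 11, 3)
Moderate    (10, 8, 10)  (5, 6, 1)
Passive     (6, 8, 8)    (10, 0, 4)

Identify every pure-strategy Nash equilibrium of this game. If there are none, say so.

Incumbent against (Passive, Moderate): payoffs 6, 11, 7 → best response Moderate.
Incumbent against (Passive, Passive): payoffs 9, 10, 6 → best response Moderate.
Incumbent against (Accommodate, Moderate): payoffs 7, 6, 1 → best response Aggressive.
Incumbent against (Accommodate, Passive): payoffs 9, 5, 10 → best response Passive.
Entrant against (Aggressive, Moderate): payoffs 5, 10 → best response Accommodate.
Entrant against (Aggressive, Passive): payoffs 6, 11 → best response Accommodate.
Entrant against (Moderate, Moderate): payoffs 11, 4 → best response Passive.
Entrant against (Moderate, Passive): payoffs 8, 6 → best response Passive.
Entrant against (Passive, Moderate): payoffs 4, 2 → best response Passive.
Entrant against (Passive, Passive): payoffs 8, 0 → best response Passive.
Second Entrant against (Aggressive, Passive): payoffs 9, 8 → best response Moderate.
Second Entrant against (Aggressive, Accommodate): payoffs 0, 3 → best response Passive.
Second Entrant against (Moderate, Passive): payoffs 3, 10 → best response Passive.
Second Entrant against (Moderate, Accommodate): payoffs 7, 1 → best response Moderate.
Second Entrant against (Passive, Passive): payoffs 0, 8 → best response Passive.
Second Entrant against (Passive, Accommodate): payoffs 7, 4 → best response Moderate.
Mutual best responses: (Moderate, Passive, Passive).

Pure NE: (Moderate, Passive, Passive)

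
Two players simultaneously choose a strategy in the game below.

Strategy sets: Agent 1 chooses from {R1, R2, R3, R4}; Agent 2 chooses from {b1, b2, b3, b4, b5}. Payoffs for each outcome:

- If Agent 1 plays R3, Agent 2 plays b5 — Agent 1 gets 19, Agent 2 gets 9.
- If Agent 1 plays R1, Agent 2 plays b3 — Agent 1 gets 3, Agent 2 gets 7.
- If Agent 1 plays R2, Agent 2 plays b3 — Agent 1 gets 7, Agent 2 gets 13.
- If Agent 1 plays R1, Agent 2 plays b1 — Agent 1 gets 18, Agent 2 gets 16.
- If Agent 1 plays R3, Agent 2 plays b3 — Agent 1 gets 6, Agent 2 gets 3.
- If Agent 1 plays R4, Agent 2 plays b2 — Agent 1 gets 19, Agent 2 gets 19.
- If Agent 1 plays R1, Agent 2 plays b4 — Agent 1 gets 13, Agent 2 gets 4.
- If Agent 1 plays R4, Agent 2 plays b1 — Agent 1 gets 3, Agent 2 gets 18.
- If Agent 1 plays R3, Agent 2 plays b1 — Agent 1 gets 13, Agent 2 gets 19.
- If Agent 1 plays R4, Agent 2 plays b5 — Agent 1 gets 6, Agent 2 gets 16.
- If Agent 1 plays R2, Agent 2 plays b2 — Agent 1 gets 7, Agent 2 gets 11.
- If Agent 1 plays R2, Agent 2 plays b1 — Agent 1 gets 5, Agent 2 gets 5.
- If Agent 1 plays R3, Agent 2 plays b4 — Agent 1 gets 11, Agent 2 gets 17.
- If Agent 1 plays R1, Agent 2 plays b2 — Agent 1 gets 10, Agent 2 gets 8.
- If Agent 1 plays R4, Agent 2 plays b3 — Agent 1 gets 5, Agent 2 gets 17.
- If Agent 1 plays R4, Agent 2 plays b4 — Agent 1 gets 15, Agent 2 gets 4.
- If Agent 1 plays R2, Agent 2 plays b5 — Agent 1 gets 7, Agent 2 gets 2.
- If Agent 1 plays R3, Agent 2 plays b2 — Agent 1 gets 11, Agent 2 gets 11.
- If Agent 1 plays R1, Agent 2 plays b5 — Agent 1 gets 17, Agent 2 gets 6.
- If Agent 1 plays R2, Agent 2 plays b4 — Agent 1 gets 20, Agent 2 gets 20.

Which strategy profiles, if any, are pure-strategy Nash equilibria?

The pure Nash equilibria are (R1, b1); (R2, b4); (R4, b2).

Agent 1 against b1: payoffs 18, 5, 13, 3 → best response R1.
Agent 1 against b2: payoffs 10, 7, 11, 19 → best response R4.
Agent 1 against b3: payoffs 3, 7, 6, 5 → best response R2.
Agent 1 against b4: payoffs 13, 20, 11, 15 → best response R2.
Agent 1 against b5: payoffs 17, 7, 19, 6 → best response R3.
Agent 2 against R1: payoffs 16, 8, 7, 4, 6 → best response b1.
Agent 2 against R2: payoffs 5, 11, 13, 20, 2 → best response b4.
Agent 2 against R3: payoffs 19, 11, 3, 17, 9 → best response b1.
Agent 2 against R4: payoffs 18, 19, 17, 4, 16 → best response b2.
Mutual best responses: (R1, b1); (R2, b4); (R4, b2).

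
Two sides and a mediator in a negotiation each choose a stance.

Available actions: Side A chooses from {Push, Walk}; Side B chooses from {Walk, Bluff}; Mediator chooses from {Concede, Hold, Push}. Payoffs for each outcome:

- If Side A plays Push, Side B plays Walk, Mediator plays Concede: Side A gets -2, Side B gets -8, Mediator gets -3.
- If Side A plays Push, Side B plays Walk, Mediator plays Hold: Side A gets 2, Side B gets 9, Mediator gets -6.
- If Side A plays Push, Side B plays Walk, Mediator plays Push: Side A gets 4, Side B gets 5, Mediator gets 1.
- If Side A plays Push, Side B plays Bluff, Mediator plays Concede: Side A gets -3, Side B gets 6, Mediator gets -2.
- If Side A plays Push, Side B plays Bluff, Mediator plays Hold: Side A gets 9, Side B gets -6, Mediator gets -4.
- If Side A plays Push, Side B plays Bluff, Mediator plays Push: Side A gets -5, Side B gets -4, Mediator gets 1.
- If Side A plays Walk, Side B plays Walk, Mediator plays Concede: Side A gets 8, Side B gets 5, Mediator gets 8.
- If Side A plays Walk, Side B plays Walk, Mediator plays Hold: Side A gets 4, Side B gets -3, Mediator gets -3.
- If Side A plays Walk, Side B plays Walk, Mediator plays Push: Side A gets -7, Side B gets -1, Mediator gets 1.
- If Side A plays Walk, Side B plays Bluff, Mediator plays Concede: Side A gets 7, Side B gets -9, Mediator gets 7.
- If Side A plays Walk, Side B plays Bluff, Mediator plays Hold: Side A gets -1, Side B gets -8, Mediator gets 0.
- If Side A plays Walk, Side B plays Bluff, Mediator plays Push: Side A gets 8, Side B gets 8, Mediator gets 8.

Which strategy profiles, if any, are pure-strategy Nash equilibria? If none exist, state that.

(Push, Walk, Push) and (Walk, Walk, Concede) and (Walk, Bluff, Push)

(Push, Walk, Concede): Side A can switch to Walk (-2 → 8). Not NE.
(Push, Walk, Hold): Side A can switch to Walk (2 → 4). Not NE.
(Push, Walk, Push): Side A gets 4, best alternative -7; Side B gets 5, best alternative -4; Mediator gets 1, best alternative -3. No profitable deviation — NE.
(Push, Bluff, Concede): Side A can switch to Walk (-3 → 7). Not NE.
(Push, Bluff, Hold): Side B can switch to Walk (-6 → 9). Not NE.
(Push, Bluff, Push): Side A can switch to Walk (-5 → 8). Not NE.
(Walk, Walk, Concede): Side A gets 8, best alternative -2; Side B gets 5, best alternative -9; Mediator gets 8, best alternative 1. No profitable deviation — NE.
(Walk, Walk, Hold): Mediator can switch to Concede (-3 → 8). Not NE.
(Walk, Bluff, Push): Side A gets 8, best alternative -5; Side B gets 8, best alternative -1; Mediator gets 8, best alternative 7. No profitable deviation — NE.
(The remaining 3 profiles each have a profitable deviation by the same check.)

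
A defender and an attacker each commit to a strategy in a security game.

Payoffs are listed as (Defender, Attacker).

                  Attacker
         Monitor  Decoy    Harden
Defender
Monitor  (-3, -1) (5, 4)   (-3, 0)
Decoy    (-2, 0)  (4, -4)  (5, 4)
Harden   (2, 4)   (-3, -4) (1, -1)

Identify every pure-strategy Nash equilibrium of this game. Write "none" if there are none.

Check each profile: it is a Nash equilibrium iff no player can strictly gain by switching unilaterally.
(Monitor, Monitor): Defender can switch to Decoy (-3 → -2). Not NE.
(Monitor, Decoy): Defender gets 5, best alternative 4; Attacker gets 4, best alternative 0. No profitable deviation — NE.
(Monitor, Harden): Defender can switch to Decoy (-3 → 5). Not NE.
(Decoy, Monitor): Defender can switch to Harden (-2 → 2). Not NE.
(Decoy, Decoy): Defender can switch to Monitor (4 → 5). Not NE.
(Decoy, Harden): Defender gets 5, best alternative 1; Attacker gets 4, best alternative 0. No profitable deviation — NE.
(Harden, Monitor): Defender gets 2, best alternative -2; Attacker gets 4, best alternative -1. No profitable deviation — NE.
(Harden, Decoy): Defender can switch to Monitor (-3 → 5). Not NE.
(Harden, Harden): Defender can switch to Decoy (1 → 5). Not NE.

(Monitor, Decoy); (Decoy, Harden); (Harden, Monitor)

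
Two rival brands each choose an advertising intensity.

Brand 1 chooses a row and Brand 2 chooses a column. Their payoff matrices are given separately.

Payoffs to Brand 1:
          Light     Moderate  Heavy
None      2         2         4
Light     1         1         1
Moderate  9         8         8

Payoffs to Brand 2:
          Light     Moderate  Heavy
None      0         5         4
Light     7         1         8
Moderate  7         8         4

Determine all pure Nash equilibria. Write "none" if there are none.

The unique pure-strategy Nash equilibrium is (Moderate, Moderate).

Brand 1 against Light: payoffs 2, 1, 9 → best response Moderate.
Brand 1 against Moderate: payoffs 2, 1, 8 → best response Moderate.
Brand 1 against Heavy: payoffs 4, 1, 8 → best response Moderate.
Brand 2 against None: payoffs 0, 5, 4 → best response Moderate.
Brand 2 against Light: payoffs 7, 1, 8 → best response Heavy.
Brand 2 against Moderate: payoffs 7, 8, 4 → best response Moderate.
Mutual best responses: (Moderate, Moderate).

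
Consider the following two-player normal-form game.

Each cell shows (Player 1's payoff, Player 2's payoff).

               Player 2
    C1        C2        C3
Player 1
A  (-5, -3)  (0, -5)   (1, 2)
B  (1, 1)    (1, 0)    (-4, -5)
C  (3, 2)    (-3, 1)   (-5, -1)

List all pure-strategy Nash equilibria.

Pure-strategy Nash equilibria: (A, C3) and (C, C1)

For each player, find the best response to each opponent profile; mutual best responses are the pure NE.
Player 1 against C1: payoffs -5, 1, 3 → best response C.
Player 1 against C2: payoffs 0, 1, -3 → best response B.
Player 1 against C3: payoffs 1, -4, -5 → best response A.
Player 2 against A: payoffs -3, -5, 2 → best response C3.
Player 2 against B: payoffs 1, 0, -5 → best response C1.
Player 2 against C: payoffs 2, 1, -1 → best response C1.
Mutual best responses: (A, C3); (C, C1).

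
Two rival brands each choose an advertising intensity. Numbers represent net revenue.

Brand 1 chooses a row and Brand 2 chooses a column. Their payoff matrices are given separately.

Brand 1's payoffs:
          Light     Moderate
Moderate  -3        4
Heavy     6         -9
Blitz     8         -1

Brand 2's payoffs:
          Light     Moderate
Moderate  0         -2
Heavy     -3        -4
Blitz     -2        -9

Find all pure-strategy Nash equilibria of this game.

The unique pure-strategy Nash equilibrium is (Blitz, Light).

(Moderate, Light): Brand 1 can switch to Heavy (-3 → 6). Not NE.
(Moderate, Moderate): Brand 2 can switch to Light (-2 → 0). Not NE.
(Heavy, Light): Brand 1 can switch to Blitz (6 → 8). Not NE.
(Heavy, Moderate): Brand 1 can switch to Moderate (-9 → 4). Not NE.
(Blitz, Light): Brand 1 gets 8, best alternative 6; Brand 2 gets -2, best alternative -9. No profitable deviation — NE.
(Blitz, Moderate): Brand 1 can switch to Moderate (-1 → 4). Not NE.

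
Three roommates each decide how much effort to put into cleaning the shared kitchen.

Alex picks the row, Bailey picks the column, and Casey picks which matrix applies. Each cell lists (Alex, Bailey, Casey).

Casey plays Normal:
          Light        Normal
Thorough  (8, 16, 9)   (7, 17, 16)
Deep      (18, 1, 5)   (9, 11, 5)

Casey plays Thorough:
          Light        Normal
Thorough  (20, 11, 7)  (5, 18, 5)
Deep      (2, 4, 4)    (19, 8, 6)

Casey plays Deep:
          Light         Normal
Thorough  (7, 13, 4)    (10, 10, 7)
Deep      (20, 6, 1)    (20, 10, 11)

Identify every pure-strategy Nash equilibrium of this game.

Pure NE: (Deep, Normal, Deep)

(Thorough, Light, Normal): Alex can switch to Deep (8 → 18). Not NE.
(Thorough, Light, Thorough): Bailey can switch to Normal (11 → 18). Not NE.
(Thorough, Light, Deep): Alex can switch to Deep (7 → 20). Not NE.
(Thorough, Normal, Normal): Alex can switch to Deep (7 → 9). Not NE.
(Thorough, Normal, Thorough): Alex can switch to Deep (5 → 19). Not NE.
(Thorough, Normal, Deep): Alex can switch to Deep (10 → 20). Not NE.
(Deep, Light, Normal): Bailey can switch to Normal (1 → 11). Not NE.
(Deep, Light, Thorough): Alex can switch to Thorough (2 → 20). Not NE.
(Deep, Light, Deep): Bailey can switch to Normal (6 → 10). Not NE.
(Deep, Normal, Normal): Casey can switch to Thorough (5 → 6). Not NE.
(Deep, Normal, Thorough): Casey can switch to Deep (6 → 11). Not NE.
(Deep, Normal, Deep): Alex gets 20, best alternative 10; Bailey gets 10, best alternative 6; Casey gets 11, best alternative 6. No profitable deviation — NE.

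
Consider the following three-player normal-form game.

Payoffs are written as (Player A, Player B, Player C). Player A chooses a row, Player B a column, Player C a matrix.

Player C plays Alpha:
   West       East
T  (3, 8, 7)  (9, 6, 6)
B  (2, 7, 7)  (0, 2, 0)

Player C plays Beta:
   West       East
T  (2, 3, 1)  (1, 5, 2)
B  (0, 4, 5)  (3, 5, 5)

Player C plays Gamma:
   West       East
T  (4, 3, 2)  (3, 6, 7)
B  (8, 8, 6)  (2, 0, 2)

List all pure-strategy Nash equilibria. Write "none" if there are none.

(T, West, Alpha); (T, East, Gamma); (B, East, Beta)

Player A against (West, Alpha): payoffs 3, 2 → best response T.
Player A against (West, Beta): payoffs 2, 0 → best response T.
Player A against (West, Gamma): payoffs 4, 8 → best response B.
Player A against (East, Alpha): payoffs 9, 0 → best response T.
Player A against (East, Beta): payoffs 1, 3 → best response B.
Player A against (East, Gamma): payoffs 3, 2 → best response T.
Player B against (T, Alpha): payoffs 8, 6 → best response West.
Player B against (T, Beta): payoffs 3, 5 → best response East.
Player B against (T, Gamma): payoffs 3, 6 → best response East.
Player B against (B, Alpha): payoffs 7, 2 → best response West.
Player B against (B, Beta): payoffs 4, 5 → best response East.
Player B against (B, Gamma): payoffs 8, 0 → best response West.
Player C against (T, West): payoffs 7, 1, 2 → best response Alpha.
Player C against (T, East): payoffs 6, 2, 7 → best response Gamma.
Player C against (B, West): payoffs 7, 5, 6 → best response Alpha.
Player C against (B, East): payoffs 0, 5, 2 → best response Beta.
Mutual best responses: (T, West, Alpha); (T, East, Gamma); (B, East, Beta).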